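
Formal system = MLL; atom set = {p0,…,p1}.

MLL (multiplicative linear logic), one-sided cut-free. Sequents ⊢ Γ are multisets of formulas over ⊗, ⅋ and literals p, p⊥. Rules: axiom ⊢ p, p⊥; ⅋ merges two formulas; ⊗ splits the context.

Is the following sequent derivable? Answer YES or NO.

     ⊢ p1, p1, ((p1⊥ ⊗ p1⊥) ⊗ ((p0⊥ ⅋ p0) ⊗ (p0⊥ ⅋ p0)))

Proof tree:
[⊗]  ⊢ p1, p1, ((p1⊥ ⊗ p1⊥) ⊗ ((p0⊥ ⅋ p0) ⊗ (p0⊥ ⅋ p0)))
  [⊗]  ⊢ p1, p1, (p1⊥ ⊗ p1⊥)
    [Ax]  ⊢ p1, p1⊥
    [Ax]  ⊢ p1, p1⊥
  [⊗]  ⊢ ((p0⊥ ⅋ p0) ⊗ (p0⊥ ⅋ p0))
    [⅋]  ⊢ (p0⊥ ⅋ p0)
      [Ax]  ⊢ p0, p0⊥
    [⅋]  ⊢ (p0⊥ ⅋ p0)
      [Ax]  ⊢ p0, p0⊥

Result: YES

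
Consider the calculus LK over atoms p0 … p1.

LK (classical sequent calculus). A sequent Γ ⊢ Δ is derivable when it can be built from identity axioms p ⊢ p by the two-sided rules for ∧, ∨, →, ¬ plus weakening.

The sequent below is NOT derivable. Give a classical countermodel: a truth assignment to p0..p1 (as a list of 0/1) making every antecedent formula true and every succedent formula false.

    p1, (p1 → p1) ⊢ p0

Search for a countermodel by truth-table:
  v=00: Γ:[p1=F, (p1 → p1)=T] Δ:[p0=F] refutes=False
  v=01: Γ:[p1=T, (p1 → p1)=T] Δ:[p0=F] refutes=True  ← countermodel

Result: [0, 1]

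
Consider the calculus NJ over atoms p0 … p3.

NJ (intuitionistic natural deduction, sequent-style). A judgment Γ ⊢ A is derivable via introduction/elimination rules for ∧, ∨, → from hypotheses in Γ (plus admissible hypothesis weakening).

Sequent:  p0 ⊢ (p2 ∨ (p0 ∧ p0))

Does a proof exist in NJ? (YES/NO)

Derivation trace:
[∨I₂] p0 ⊢ (p2 ∨ (p0 ∧ p0))
  [∧I] p0 ⊢ (p0 ∧ p0)
    [Ax] p0 ⊢ p0
    [Ax] p0 ⊢ p0

Result: YES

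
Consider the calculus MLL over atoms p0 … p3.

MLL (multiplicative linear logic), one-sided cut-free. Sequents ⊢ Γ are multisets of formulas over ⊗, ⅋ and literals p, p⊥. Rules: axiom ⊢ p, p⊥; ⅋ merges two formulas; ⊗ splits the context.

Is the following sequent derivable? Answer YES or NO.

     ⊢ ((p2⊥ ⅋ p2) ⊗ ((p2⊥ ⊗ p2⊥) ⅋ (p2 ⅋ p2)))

Proof tree:
[⊗]  ⊢ ((p2⊥ ⅋ p2) ⊗ ((p2⊥ ⊗ p2⊥) ⅋ (p2 ⅋ p2)))
  [⅋]  ⊢ (p2⊥ ⅋ p2)
    [Ax]  ⊢ p2, p2⊥
  [⅋]  ⊢ ((p2⊥ ⊗ p2⊥) ⅋ (p2 ⅋ p2))
    [⅋]  ⊢ (p2⊥ ⊗ p2⊥), (p2 ⅋ p2)
      [⊗]  ⊢ p2, p2, (p2⊥ ⊗ p2⊥)
        [Ax]  ⊢ p2, p2⊥
        [Ax]  ⊢ p2, p2⊥

Result: YES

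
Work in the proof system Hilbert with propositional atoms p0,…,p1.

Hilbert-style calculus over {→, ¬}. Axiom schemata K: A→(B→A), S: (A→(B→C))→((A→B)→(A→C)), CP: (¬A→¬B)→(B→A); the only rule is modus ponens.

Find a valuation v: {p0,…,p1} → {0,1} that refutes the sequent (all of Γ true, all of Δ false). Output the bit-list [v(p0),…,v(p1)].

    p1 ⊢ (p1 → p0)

Enumerate valuations to refute Γ ⊢ Δ:
  v=00: Γ:[p1=F] Δ:[(p1 → p0)=T] refutes=False
  v=01: Γ:[p1=T] Δ:[(p1 → p0)=F] refutes=True  ← countermodel

Result: [0, 1]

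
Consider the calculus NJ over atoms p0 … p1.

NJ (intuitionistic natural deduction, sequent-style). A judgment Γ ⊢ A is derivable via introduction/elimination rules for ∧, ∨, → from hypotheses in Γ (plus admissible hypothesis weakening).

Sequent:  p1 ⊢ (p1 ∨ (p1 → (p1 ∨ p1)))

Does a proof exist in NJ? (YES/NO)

Proof tree:
[∨I₂] p1 ⊢ (p1 ∨ (p1 → (p1 ∨ p1)))
  [→I] p1 ⊢ (p1 → (p1 ∨ p1))
    [Wk] p1, p1 ⊢ (p1 ∨ p1)
      [∨I₁] p1 ⊢ (p1 ∨ p1)
        [Ax] p1 ⊢ p1

Result: YES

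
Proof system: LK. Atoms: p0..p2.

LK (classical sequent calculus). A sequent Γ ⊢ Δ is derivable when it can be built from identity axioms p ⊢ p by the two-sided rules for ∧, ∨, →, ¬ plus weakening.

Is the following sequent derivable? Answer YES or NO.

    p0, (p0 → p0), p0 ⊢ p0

Derivation (root first):
[WL] p0, (p0 → p0), p0 ⊢ p0
  [→L] p0, (p0 → p0) ⊢ p0
    [Ax] p0 ⊢ p0
    [Ax] p0 ⊢ p0

Result: YES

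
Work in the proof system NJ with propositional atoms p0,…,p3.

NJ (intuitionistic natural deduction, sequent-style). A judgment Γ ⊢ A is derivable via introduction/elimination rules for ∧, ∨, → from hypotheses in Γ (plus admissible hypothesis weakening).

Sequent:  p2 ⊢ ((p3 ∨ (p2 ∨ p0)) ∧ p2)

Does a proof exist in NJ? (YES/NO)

Proof tree:
[∧I] p2 ⊢ ((p3 ∨ (p2 ∨ p0)) ∧ p2)
  [∨I₂] p2 ⊢ (p3 ∨ (p2 ∨ p0))
    [∨I₁] p2 ⊢ (p2 ∨ p0)
      [Ax] p2 ⊢ p2
  [Ax] p2 ⊢ p2

Result: YES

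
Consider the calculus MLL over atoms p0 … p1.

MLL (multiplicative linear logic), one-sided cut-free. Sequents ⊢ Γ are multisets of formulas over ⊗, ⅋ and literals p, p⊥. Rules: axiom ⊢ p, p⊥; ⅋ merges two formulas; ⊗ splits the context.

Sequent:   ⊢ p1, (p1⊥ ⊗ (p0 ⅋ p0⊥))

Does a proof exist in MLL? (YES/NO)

Proof tree:
[⊗]  ⊢ p1, (p1⊥ ⊗ (p0 ⅋ p0⊥))
  [Ax]  ⊢ p1, p1⊥
  [⅋]  ⊢ (p0 ⅋ p0⊥)
    [Ax]  ⊢ p0, p0⊥

Result: YES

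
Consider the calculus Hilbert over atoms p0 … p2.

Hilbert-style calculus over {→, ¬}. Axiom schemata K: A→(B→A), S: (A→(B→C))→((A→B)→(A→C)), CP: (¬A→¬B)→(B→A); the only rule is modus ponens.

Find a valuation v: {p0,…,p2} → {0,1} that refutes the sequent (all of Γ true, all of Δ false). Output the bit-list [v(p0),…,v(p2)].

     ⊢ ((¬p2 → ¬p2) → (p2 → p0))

Truth-table refutation:
  v=000: Γ:[] Δ:[((¬p2 → ¬p2) → (p2 → p0))=T] refutes=False
  v=001: Γ:[] Δ:[((¬p2 → ¬p2) → (p2 → p0))=F] refutes=True  ← countermodel

Result: [0, 0, 1]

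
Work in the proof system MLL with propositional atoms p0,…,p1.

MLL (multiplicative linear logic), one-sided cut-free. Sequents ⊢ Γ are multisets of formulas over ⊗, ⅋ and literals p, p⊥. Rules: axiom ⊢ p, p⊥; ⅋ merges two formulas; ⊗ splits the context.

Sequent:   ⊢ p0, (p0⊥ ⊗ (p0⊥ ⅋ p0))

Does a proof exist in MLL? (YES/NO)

Derivation trace:
[⊗]  ⊢ p0, (p0⊥ ⊗ (p0⊥ ⅋ p0))
  [Ax]  ⊢ p0, p0⊥
  [⅋]  ⊢ (p0⊥ ⅋ p0)
    [Ax]  ⊢ p0, p0⊥

Result: YES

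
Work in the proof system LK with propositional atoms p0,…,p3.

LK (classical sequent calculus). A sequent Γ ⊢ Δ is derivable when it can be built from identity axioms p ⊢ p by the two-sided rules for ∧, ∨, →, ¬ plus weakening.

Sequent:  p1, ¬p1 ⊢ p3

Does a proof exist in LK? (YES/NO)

Derivation trace:
[WR] p1, ¬p1 ⊢ p3
  [¬L] p1, ¬p1 ⊢ 
    [Ax] p1 ⊢ p1

Result: YES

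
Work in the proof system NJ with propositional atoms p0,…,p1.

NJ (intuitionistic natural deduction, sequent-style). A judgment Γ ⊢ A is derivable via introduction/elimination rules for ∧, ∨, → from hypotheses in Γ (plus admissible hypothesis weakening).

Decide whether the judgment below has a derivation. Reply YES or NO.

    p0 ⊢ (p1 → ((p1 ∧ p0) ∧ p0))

Proof tree:
[→I] p0 ⊢ (p1 → ((p1 ∧ p0) ∧ p0))
  [∧I] p1, p0 ⊢ ((p1 ∧ p0) ∧ p0)
    [∧I] p1, p0 ⊢ (p1 ∧ p0)
      [Ax] p1 ⊢ p1
      [Ax] p0 ⊢ p0
    [Ax] p0 ⊢ p0

Result: YES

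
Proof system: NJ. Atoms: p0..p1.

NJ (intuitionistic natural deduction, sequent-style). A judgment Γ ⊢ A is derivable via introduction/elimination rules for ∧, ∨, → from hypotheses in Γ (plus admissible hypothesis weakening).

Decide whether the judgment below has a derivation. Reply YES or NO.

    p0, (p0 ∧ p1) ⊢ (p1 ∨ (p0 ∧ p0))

Derivation (root first):
[Wk] p0, (p0 ∧ p1) ⊢ (p1 ∨ (p0 ∧ p0))
  [∨I₂] p0 ⊢ (p1 ∨ (p0 ∧ p0))
    [∧I] p0 ⊢ (p0 ∧ p0)
      [Ax] p0 ⊢ p0
      [Ax] p0 ⊢ p0

Result: YES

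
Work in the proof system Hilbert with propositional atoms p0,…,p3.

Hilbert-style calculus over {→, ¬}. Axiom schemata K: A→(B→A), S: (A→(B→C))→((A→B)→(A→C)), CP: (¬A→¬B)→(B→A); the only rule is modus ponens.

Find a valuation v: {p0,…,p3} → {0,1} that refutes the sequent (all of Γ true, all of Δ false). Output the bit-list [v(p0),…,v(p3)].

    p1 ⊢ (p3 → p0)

Enumerate valuations to refute Γ ⊢ Δ:
  v=0000: Γ:[p1=F] Δ:[(p3 → p0)=T] refutes=False
  v=0001: Γ:[p1=F] Δ:[(p3 → p0)=F] refutes=False
  v=0010: Γ:[p1=F] Δ:[(p3 → p0)=T] refutes=False
  v=0011: Γ:[p1=F] Δ:[(p3 → p0)=F] refutes=False
  v=0100: Γ:[p1=T] Δ:[(p3 → p0)=T] refutes=False
  v=0101: Γ:[p1=T] Δ:[(p3 → p0)=F] refutes=True  ← countermodel

Result: [0, 1, 0, 1]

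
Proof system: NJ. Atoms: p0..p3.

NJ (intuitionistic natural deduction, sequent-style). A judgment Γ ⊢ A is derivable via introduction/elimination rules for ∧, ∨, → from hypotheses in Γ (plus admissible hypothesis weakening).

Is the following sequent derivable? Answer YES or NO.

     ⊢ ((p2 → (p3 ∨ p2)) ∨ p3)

Derivation (root first):
[∨I₁]  ⊢ ((p2 → (p3 ∨ p2)) ∨ p3)
  [→I]  ⊢ (p2 → (p3 ∨ p2))
    [∨I₂] p2 ⊢ (p3 ∨ p2)
      [Ax] p2 ⊢ p2

Result: YES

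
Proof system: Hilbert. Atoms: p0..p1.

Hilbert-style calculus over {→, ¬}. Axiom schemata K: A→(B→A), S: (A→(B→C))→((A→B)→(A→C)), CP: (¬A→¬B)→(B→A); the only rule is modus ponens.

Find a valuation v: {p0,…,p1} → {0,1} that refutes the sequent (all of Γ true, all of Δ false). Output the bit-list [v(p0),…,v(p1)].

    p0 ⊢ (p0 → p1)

Enumerate valuations to refute Γ ⊢ Δ:
  v=00: Γ:[p0=F] Δ:[(p0 → p1)=T] refutes=False
  v=01: Γ:[p0=F] Δ:[(p0 → p1)=T] refutes=False
  v=10: Γ:[p0=T] Δ:[(p0 → p1)=F] refutes=True  ← countermodel

Result: [1, 0]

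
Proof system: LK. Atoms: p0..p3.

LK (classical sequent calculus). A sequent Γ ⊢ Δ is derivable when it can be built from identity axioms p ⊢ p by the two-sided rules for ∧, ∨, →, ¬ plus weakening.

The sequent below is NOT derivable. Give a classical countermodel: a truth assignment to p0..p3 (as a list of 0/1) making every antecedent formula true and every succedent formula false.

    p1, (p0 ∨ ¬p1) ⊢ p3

Enumerate valuations to refute Γ ⊢ Δ:
  v=0000: Γ:[p1=F, (p0 ∨ ¬p1)=T] Δ:[p3=F] refutes=False
  v=0001: Γ:[p1=F, (p0 ∨ ¬p1)=T] Δ:[p3=T] refutes=False
  v=0010: Γ:[p1=F, (p0 ∨ ¬p1)=T] Δ:[p3=F] refutes=False
  v=0011: Γ:[p1=F, (p0 ∨ ¬p1)=T] Δ:[p3=T] refutes=False
  v=0100: Γ:[p1=T, (p0 ∨ ¬p1)=F] Δ:[p3=F] refutes=False
  v=0101: Γ:[p1=T, (p0 ∨ ¬p1)=F] Δ:[p3=T] refutes=False
  v=0110: Γ:[p1=T, (p0 ∨ ¬p1)=F] Δ:[p3=F] refutes=False
  v=0111: Γ:[p1=T, (p0 ∨ ¬p1)=F] Δ:[p3=T] refutes=False
  v=1000: Γ:[p1=F, (p0 ∨ ¬p1)=T] Δ:[p3=F] refutes=False
  v=1001: Γ:[p1=F, (p0 ∨ ¬p1)=T] Δ:[p3=T] refutes=False
  v=1010: Γ:[p1=F, (p0 ∨ ¬p1)=T] Δ:[p3=F] refutes=False
  v=1011: Γ:[p1=F, (p0 ∨ ¬p1)=T] Δ:[p3=T] refutes=False
  v=1100: Γ:[p1=T, (p0 ∨ ¬p1)=T] Δ:[p3=F] refutes=True  ← countermodel

Result: [1, 1, 0, 0]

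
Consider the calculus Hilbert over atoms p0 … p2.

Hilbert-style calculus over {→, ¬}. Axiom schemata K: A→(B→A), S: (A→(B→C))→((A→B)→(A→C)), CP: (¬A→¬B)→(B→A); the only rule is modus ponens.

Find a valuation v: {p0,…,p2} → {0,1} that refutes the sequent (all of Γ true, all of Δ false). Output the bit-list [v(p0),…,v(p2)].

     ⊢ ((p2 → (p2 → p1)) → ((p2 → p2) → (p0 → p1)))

Search for a countermodel by truth-table:
  v=000: Γ:[] Δ:[((p2 → (p2 → p1)) → ((p2 → p2) → (p0 → p1)))=T] refutes=False
  v=001: Γ:[] Δ:[((p2 → (p2 → p1)) → ((p2 → p2) → (p0 → p1)))=T] refutes=False
  v=010: Γ:[] Δ:[((p2 → (p2 → p1)) → ((p2 → p2) → (p0 → p1)))=T] refutes=False
  v=011: Γ:[] Δ:[((p2 → (p2 → p1)) → ((p2 → p2) → (p0 → p1)))=T] refutes=False
  v=100: Γ:[] Δ:[((p2 → (p2 → p1)) → ((p2 → p2) → (p0 → p1)))=F] refutes=True  ← countermodel

Result: [1, 0, 0]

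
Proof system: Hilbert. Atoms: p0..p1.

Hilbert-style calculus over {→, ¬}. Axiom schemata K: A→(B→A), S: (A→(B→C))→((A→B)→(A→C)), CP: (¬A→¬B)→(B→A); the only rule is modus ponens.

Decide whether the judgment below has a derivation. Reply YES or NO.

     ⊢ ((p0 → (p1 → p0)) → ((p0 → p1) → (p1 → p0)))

Enumerate valuations to refute Γ ⊢ Δ:
  v=00: Γ:[] Δ:[((p0 → (p1 → p0)) → ((p0 → p1) → (p1 → p0)))=T] refutes=False
  v=01: Γ:[] Δ:[((p0 → (p1 → p0)) → ((p0 → p1) → (p1 → p0)))=F] refutes=True  ← countermodel

Result: NO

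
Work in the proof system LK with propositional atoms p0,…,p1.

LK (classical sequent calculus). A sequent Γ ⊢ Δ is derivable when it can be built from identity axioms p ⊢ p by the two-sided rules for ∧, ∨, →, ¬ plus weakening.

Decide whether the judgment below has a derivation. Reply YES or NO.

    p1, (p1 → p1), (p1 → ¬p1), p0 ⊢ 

Derivation trace:
[WL] p1, (p1 → p1), (p1 → ¬p1), p0 ⊢ 
  [→L] p1, (p1 → p1), (p1 → ¬p1) ⊢ 
    [Ax] p1 ⊢ p1
    [¬L] p1, (p1 → p1), ¬p1 ⊢ 
      [→L] p1, (p1 → p1) ⊢ p1
        [Ax] p1 ⊢ p1
        [Ax] p1 ⊢ p1

Result: YES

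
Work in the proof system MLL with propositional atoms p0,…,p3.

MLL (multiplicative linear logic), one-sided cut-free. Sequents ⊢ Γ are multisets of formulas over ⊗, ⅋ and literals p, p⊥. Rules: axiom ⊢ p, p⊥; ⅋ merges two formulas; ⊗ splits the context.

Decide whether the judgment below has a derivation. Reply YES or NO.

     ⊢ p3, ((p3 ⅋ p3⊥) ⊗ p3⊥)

Derivation trace:
[⊗]  ⊢ p3, ((p3 ⅋ p3⊥) ⊗ p3⊥)
  [⅋]  ⊢ (p3 ⅋ p3⊥)
    [Ax]  ⊢ p3, p3⊥
  [Ax]  ⊢ p3, p3⊥

Result: YES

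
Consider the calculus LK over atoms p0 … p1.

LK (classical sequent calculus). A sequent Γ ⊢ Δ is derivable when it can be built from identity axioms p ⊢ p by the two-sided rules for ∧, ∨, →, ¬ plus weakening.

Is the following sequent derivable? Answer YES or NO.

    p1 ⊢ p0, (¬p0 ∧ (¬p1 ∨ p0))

Search for a countermodel by truth-table:
  v=00: Γ:[p1=F] Δ:[p0=F, (¬p0 ∧ (¬p1 ∨ p0))=T] refutes=False
  v=01: Γ:[p1=T] Δ:[p0=F, (¬p0 ∧ (¬p1 ∨ p0))=F] refutes=True  ← countermodel

Result: NO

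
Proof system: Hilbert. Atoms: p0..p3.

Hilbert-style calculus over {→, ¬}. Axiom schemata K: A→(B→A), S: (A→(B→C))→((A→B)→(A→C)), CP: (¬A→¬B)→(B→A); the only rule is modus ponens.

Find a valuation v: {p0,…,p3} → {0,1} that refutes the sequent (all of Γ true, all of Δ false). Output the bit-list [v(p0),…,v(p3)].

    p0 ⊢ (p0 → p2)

Truth-table refutation:
  v=0000: Γ:[p0=F] Δ:[(p0 → p2)=T] refutes=False
  v=0001: Γ:[p0=F] Δ:[(p0 → p2)=T] refutes=False
  v=0010: Γ:[p0=F] Δ:[(p0 → p2)=T] refutes=False
  v=0011: Γ:[p0=F] Δ:[(p0 → p2)=T] refutes=False
  v=0100: Γ:[p0=F] Δ:[(p0 → p2)=T] refutes=False
  v=0101: Γ:[p0=F] Δ:[(p0 → p2)=T] refutes=False
  v=0110: Γ:[p0=F] Δ:[(p0 → p2)=T] refutes=False
  v=0111: Γ:[p0=F] Δ:[(p0 → p2)=T] refutes=False
  v=1000: Γ:[p0=T] Δ:[(p0 → p2)=F] refutes=True  ← countermodel

Result: [1, 0, 0, 0]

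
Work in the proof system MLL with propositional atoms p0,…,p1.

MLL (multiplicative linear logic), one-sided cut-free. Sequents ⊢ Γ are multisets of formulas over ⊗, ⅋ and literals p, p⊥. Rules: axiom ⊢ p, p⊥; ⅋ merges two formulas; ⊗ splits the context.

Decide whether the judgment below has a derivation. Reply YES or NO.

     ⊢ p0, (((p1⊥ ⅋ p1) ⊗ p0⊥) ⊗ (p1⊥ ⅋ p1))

Proof tree:
[⊗]  ⊢ p0, (((p1⊥ ⅋ p1) ⊗ p0⊥) ⊗ (p1⊥ ⅋ p1))
  [⊗]  ⊢ p0, ((p1⊥ ⅋ p1) ⊗ p0⊥)
    [⅋]  ⊢ (p1⊥ ⅋ p1)
      [Ax]  ⊢ p1, p1⊥
    [Ax]  ⊢ p0, p0⊥
  [⅋]  ⊢ (p1⊥ ⅋ p1)
    [Ax]  ⊢ p1, p1⊥

Result: YES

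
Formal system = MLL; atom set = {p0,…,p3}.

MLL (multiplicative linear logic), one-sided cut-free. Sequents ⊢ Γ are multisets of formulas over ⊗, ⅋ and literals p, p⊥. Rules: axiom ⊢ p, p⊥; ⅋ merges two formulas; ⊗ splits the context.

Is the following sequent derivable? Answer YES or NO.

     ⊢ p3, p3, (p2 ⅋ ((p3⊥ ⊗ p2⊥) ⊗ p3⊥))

Derivation (root first):
[⅋]  ⊢ p3, p3, (p2 ⅋ ((p3⊥ ⊗ p2⊥) ⊗ p3⊥))
  [⊗]  ⊢ p3, p2, p3, ((p3⊥ ⊗ p2⊥) ⊗ p3⊥)
    [⊗]  ⊢ p3, p2, (p3⊥ ⊗ p2⊥)
      [Ax]  ⊢ p3, p3⊥
      [Ax]  ⊢ p2, p2⊥
    [Ax]  ⊢ p3, p3⊥

Result: YES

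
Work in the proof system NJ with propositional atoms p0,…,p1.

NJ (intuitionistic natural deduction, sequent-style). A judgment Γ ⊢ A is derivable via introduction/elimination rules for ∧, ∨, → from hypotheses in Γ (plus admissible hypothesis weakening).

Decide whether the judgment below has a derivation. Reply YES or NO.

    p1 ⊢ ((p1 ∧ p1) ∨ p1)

Proof tree:
[∨I₁] p1 ⊢ ((p1 ∧ p1) ∨ p1)
  [∧I] p1 ⊢ (p1 ∧ p1)
    [Ax] p1 ⊢ p1
    [Ax] p1 ⊢ p1

Result: YES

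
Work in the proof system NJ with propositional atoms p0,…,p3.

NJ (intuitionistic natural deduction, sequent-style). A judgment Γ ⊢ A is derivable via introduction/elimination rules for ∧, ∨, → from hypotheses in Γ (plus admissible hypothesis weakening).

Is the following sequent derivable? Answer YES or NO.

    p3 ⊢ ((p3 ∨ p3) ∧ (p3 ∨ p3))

Derivation trace:
[∧I] p3 ⊢ ((p3 ∨ p3) ∧ (p3 ∨ p3))
  [∨I₁] p3 ⊢ (p3 ∨ p3)
    [Ax] p3 ⊢ p3
  [∨I₁] p3 ⊢ (p3 ∨ p3)
    [Ax] p3 ⊢ p3

Result: YES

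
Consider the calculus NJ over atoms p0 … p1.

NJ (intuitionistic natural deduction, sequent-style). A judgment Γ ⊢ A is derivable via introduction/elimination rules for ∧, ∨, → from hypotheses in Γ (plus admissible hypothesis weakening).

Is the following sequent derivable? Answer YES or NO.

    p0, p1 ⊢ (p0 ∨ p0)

Proof tree:
[∨I₁] p0, p1 ⊢ (p0 ∨ p0)
  [Wk] p0, p1 ⊢ p0
    [Ax] p0 ⊢ p0

Result: YES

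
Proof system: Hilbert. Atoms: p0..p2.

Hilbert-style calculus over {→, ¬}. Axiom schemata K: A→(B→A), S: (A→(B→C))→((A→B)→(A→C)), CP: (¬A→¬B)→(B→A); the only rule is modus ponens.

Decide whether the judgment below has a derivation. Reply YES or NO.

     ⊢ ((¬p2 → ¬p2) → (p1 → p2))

Search for a countermodel by truth-table:
  v=000: Γ:[] Δ:[((¬p2 → ¬p2) → (p1 → p2))=T] refutes=False
  v=001: Γ:[] Δ:[((¬p2 → ¬p2) → (p1 → p2))=T] refutes=False
  v=010: Γ:[] Δ:[((¬p2 → ¬p2) → (p1 → p2))=F] refutes=True  ← countermodel

Result: NO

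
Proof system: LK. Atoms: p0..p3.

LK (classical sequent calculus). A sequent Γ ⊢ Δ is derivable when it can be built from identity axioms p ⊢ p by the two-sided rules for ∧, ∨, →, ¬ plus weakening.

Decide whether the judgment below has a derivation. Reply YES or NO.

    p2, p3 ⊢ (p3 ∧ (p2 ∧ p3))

Derivation (root first):
[∧R] p2, p3 ⊢ (p3 ∧ (p2 ∧ p3))
  [WL] p3, p3 ⊢ p3
    [Ax] p3 ⊢ p3
  [∧R] p2, p3 ⊢ (p2 ∧ p3)
    [Ax] p2 ⊢ p2
    [Ax] p3 ⊢ p3

Result: YES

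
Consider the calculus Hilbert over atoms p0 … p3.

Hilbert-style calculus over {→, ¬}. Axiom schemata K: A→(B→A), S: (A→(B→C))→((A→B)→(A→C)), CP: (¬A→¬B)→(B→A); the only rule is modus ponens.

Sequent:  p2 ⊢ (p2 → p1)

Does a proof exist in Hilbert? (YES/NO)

Search for a countermodel by truth-table:
  v=0000: Γ:[p2=F] Δ:[(p2 → p1)=T] refutes=False
  v=0001: Γ:[p2=F] Δ:[(p2 → p1)=T] refutes=False
  v=0010: Γ:[p2=T] Δ:[(p2 → p1)=F] refutes=True  ← countermodel

Result: NO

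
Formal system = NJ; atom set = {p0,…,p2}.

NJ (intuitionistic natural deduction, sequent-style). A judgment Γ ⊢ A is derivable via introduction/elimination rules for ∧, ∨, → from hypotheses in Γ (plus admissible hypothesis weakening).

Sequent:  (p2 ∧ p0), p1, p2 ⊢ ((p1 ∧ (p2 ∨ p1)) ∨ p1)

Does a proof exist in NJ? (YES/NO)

Derivation trace:
[∨I₁] (p2 ∧ p0), p1, p2 ⊢ ((p1 ∧ (p2 ∨ p1)) ∨ p1)
  [∧I] (p2 ∧ p0), p1, p2 ⊢ (p1 ∧ (p2 ∨ p1))
    [Ax] p1 ⊢ p1
    [Wk] p2, (p2 ∧ p0) ⊢ (p2 ∨ p1)
      [∨I₁] p2 ⊢ (p2 ∨ p1)
        [Ax] p2 ⊢ p2

Result: YES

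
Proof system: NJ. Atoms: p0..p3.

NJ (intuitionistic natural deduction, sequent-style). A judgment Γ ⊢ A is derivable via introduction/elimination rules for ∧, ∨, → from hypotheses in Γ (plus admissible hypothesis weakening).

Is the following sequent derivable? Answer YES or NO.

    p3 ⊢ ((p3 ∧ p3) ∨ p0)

Derivation trace:
[∨I₁] p3 ⊢ ((p3 ∧ p3) ∨ p0)
  [∧I] p3 ⊢ (p3 ∧ p3)
    [Ax] p3 ⊢ p3
    [Ax] p3 ⊢ p3

Result: YES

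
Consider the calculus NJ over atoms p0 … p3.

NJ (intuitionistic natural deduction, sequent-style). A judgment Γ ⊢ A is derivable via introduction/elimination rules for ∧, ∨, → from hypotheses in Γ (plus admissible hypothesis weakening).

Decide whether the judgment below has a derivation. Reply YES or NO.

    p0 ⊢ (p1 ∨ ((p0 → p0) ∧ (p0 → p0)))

Derivation trace:
[∨I₂] p0 ⊢ (p1 ∨ ((p0 → p0) ∧ (p0 → p0)))
  [∧I] p0 ⊢ ((p0 → p0) ∧ (p0 → p0))
    [→I]  ⊢ (p0 → p0)
      [Ax] p0 ⊢ p0
    [→I] p0 ⊢ (p0 → p0)
      [Wk] p0, p0 ⊢ p0
        [Ax] p0 ⊢ p0

Result: YES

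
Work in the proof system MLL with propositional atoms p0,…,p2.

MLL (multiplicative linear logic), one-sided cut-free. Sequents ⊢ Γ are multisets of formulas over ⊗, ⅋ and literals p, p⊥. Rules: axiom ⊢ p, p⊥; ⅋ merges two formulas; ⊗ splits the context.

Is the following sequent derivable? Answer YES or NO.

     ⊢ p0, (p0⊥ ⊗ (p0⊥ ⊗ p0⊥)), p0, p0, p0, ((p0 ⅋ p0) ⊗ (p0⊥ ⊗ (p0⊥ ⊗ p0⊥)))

Derivation trace:
[⊗]  ⊢ p0, (p0⊥ ⊗ (p0⊥ ⊗ p0⊥)), p0, p0, p0, ((p0 ⅋ p0) ⊗ (p0⊥ ⊗ (p0⊥ ⊗ p0⊥)))
  [⅋]  ⊢ p0, (p0⊥ ⊗ (p0⊥ ⊗ p0⊥)), (p0 ⅋ p0)
    [⊗]  ⊢ p0, p0, p0, (p0⊥ ⊗ (p0⊥ ⊗ p0⊥))
      [Ax]  ⊢ p0, p0⊥
      [⊗]  ⊢ p0, p0, (p0⊥ ⊗ p0⊥)
        [Ax]  ⊢ p0, p0⊥
        [Ax]  ⊢ p0, p0⊥
  [⊗]  ⊢ p0, p0, p0, (p0⊥ ⊗ (p0⊥ ⊗ p0⊥))
    [Ax]  ⊢ p0, p0⊥
    [⊗]  ⊢ p0, p0, (p0⊥ ⊗ p0⊥)
      [Ax]  ⊢ p0, p0⊥
      [Ax]  ⊢ p0, p0⊥

Result: YES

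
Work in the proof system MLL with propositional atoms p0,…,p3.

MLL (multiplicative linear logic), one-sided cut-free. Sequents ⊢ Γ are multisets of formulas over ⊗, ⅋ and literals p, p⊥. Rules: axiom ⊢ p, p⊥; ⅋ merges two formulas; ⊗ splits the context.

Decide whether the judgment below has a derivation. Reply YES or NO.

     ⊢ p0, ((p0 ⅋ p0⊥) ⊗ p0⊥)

Proof tree:
[⊗]  ⊢ p0, ((p0 ⅋ p0⊥) ⊗ p0⊥)
  [⅋]  ⊢ (p0 ⅋ p0⊥)
    [Ax]  ⊢ p0, p0⊥
  [Ax]  ⊢ p0, p0⊥

Result: YES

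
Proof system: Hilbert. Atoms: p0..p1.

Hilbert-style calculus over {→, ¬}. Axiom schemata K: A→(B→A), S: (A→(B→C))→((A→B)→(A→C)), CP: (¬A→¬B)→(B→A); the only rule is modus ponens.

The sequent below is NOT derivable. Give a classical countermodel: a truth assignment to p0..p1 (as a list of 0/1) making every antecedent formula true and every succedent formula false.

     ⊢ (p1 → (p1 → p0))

Search for a countermodel by truth-table:
  v=00: Γ:[] Δ:[(p1 → (p1 → p0))=T] refutes=False
  v=01: Γ:[] Δ:[(p1 → (p1 → p0))=F] refutes=True  ← countermodel

Result: [0, 1]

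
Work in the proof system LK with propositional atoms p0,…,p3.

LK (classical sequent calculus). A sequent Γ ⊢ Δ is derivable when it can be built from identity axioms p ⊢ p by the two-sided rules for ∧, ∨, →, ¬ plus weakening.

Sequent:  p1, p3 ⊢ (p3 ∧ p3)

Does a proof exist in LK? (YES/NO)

Proof tree:
[∧R] p1, p3 ⊢ (p3 ∧ p3)
  [WL] p3, p1 ⊢ p3
    [Ax] p3 ⊢ p3
  [Ax] p3 ⊢ p3

Result: YES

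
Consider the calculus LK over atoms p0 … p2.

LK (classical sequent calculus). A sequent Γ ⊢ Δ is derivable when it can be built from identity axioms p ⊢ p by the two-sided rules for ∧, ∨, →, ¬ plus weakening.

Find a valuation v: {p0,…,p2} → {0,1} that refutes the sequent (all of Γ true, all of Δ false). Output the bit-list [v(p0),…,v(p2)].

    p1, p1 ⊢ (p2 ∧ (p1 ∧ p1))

Truth-table refutation:
  v=000: Γ:[p1=F, p1=F] Δ:[(p2 ∧ (p1 ∧ p1))=F] refutes=False
  v=001: Γ:[p1=F, p1=F] Δ:[(p2 ∧ (p1 ∧ p1))=F] refutes=False
  v=010: Γ:[p1=T, p1=T] Δ:[(p2 ∧ (p1 ∧ p1))=F] refutes=True  ← countermodel

Result: [0, 1, 0]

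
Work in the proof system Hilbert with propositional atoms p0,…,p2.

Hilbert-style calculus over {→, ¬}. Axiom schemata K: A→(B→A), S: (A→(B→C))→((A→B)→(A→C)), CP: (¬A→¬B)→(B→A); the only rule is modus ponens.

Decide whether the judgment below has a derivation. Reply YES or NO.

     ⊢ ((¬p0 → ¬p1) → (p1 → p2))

Enumerate valuations to refute Γ ⊢ Δ:
  v=000: Γ:[] Δ:[((¬p0 → ¬p1) → (p1 → p2))=T] refutes=False
  v=001: Γ:[] Δ:[((¬p0 → ¬p1) → (p1 → p2))=T] refutes=False
  v=010: Γ:[] Δ:[((¬p0 → ¬p1) → (p1 → p2))=T] refutes=False
  v=011: Γ:[] Δ:[((¬p0 → ¬p1) → (p1 → p2))=T] refutes=False
  v=100: Γ:[] Δ:[((¬p0 → ¬p1) → (p1 → p2))=T] refutes=False
  v=101: Γ:[] Δ:[((¬p0 → ¬p1) → (p1 → p2))=T] refutes=False
  v=110: Γ:[] Δ:[((¬p0 → ¬p1) → (p1 → p2))=F] refutes=True  ← countermodel

Result: NO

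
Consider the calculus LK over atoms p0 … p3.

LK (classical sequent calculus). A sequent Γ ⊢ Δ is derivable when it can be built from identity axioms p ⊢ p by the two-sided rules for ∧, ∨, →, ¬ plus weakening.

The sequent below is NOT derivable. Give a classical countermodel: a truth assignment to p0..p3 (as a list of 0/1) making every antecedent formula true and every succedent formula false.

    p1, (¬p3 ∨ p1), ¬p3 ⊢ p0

Search for a countermodel by truth-table:
  v=0000: Γ:[p1=F, (¬p3 ∨ p1)=T, ¬p3=T] Δ:[p0=F] refutes=False
  v=0001: Γ:[p1=F, (¬p3 ∨ p1)=F, ¬p3=F] Δ:[p0=F] refutes=False
  v=0010: Γ:[p1=F, (¬p3 ∨ p1)=T, ¬p3=T] Δ:[p0=F] refutes=False
  v=0011: Γ:[p1=F, (¬p3 ∨ p1)=F, ¬p3=F] Δ:[p0=F] refutes=False
  v=0100: Γ:[p1=T, (¬p3 ∨ p1)=T, ¬p3=T] Δ:[p0=F] refutes=True  ← countermodel

Result: [0, 1, 0, 0]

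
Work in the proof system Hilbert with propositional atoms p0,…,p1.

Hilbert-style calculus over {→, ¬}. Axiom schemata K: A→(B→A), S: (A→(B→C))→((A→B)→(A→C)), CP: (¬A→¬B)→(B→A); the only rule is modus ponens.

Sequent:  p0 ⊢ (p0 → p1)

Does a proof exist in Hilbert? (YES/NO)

Truth-table refutation:
  v=00: Γ:[p0=F] Δ:[(p0 → p1)=T] refutes=False
  v=01: Γ:[p0=F] Δ:[(p0 → p1)=T] refutes=False
  v=10: Γ:[p0=T] Δ:[(p0 → p1)=F] refutes=True  ← countermodel

Result: NO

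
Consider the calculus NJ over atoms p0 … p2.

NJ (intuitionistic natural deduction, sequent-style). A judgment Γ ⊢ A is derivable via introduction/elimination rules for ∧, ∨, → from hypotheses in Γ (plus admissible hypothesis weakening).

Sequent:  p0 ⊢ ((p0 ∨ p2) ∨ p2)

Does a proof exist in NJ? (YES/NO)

Derivation (root first):
[∨I₁] p0 ⊢ ((p0 ∨ p2) ∨ p2)
  [∨I₁] p0 ⊢ (p0 ∨ p2)
    [Ax] p0 ⊢ p0

Result: YES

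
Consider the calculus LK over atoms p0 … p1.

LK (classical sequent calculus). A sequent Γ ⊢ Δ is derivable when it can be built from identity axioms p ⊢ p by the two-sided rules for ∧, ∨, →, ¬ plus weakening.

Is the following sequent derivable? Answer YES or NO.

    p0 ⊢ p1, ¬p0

Truth-table refutation:
  v=00: Γ:[p0=F] Δ:[p1=F, ¬p0=T] refutes=False
  v=01: Γ:[p0=F] Δ:[p1=T, ¬p0=T] refutes=False
  v=10: Γ:[p0=T] Δ:[p1=F, ¬p0=F] refutes=True  ← countermodel

Result: NO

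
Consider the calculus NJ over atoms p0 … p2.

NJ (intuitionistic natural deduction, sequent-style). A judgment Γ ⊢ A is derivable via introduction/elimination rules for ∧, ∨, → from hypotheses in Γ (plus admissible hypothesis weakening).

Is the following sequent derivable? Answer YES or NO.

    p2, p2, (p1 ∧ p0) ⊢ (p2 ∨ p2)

Proof tree:
[∨I₁] p2, p2, (p1 ∧ p0) ⊢ (p2 ∨ p2)
  [Wk] p2, p2, (p1 ∧ p0) ⊢ p2
    [Wk] p2, p2 ⊢ p2
      [Ax] p2 ⊢ p2

Result: YES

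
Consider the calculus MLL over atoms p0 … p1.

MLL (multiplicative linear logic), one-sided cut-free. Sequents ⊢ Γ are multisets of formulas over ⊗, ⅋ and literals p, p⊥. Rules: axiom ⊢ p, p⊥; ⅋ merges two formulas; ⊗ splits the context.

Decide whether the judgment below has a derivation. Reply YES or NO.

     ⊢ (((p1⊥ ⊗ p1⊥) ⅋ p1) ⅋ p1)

Proof tree:
[⅋]  ⊢ (((p1⊥ ⊗ p1⊥) ⅋ p1) ⅋ p1)
  [⅋]  ⊢ p1, ((p1⊥ ⊗ p1⊥) ⅋ p1)
    [⊗]  ⊢ p1, p1, (p1⊥ ⊗ p1⊥)
      [Ax]  ⊢ p1, p1⊥
      [Ax]  ⊢ p1, p1⊥

Result: YES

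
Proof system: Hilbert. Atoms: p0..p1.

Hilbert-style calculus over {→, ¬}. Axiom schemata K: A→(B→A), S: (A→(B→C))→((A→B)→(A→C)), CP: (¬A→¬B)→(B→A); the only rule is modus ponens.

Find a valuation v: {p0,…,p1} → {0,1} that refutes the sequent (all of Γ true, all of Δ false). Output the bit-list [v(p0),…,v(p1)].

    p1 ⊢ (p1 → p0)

Search for a countermodel by truth-table:
  v=00: Γ:[p1=F] Δ:[(p1 → p0)=T] refutes=False
  v=01: Γ:[p1=T] Δ:[(p1 → p0)=F] refutes=True  ← countermodel

Result: [0, 1]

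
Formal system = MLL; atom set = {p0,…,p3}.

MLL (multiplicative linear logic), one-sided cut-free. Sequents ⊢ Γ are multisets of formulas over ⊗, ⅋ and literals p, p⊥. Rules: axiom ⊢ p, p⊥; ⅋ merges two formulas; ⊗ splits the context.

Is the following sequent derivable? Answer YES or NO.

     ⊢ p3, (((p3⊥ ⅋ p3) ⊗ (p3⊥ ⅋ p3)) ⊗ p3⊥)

Derivation (root first):
[⊗]  ⊢ p3, (((p3⊥ ⅋ p3) ⊗ (p3⊥ ⅋ p3)) ⊗ p3⊥)
  [⊗]  ⊢ ((p3⊥ ⅋ p3) ⊗ (p3⊥ ⅋ p3))
    [⅋]  ⊢ (p3⊥ ⅋ p3)
      [Ax]  ⊢ p3, p3⊥
    [⅋]  ⊢ (p3⊥ ⅋ p3)
      [Ax]  ⊢ p3, p3⊥
  [Ax]  ⊢ p3, p3⊥

Result: YES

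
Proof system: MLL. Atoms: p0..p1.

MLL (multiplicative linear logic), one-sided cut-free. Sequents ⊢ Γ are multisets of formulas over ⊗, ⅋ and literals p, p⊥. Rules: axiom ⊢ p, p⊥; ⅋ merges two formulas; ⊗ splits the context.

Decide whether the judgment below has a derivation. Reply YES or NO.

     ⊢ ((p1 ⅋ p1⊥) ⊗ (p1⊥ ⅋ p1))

Derivation (root first):
[⊗]  ⊢ ((p1 ⅋ p1⊥) ⊗ (p1⊥ ⅋ p1))
  [⅋]  ⊢ (p1 ⅋ p1⊥)
    [Ax]  ⊢ p1, p1⊥
  [⅋]  ⊢ (p1⊥ ⅋ p1)
    [Ax]  ⊢ p1, p1⊥

Result: YES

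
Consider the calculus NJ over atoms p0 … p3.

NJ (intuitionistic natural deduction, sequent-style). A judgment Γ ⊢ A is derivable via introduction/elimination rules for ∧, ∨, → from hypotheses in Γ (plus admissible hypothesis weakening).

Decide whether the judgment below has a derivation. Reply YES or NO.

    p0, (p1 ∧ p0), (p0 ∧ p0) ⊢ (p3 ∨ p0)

Derivation (root first):
[Wk] p0, (p1 ∧ p0), (p0 ∧ p0) ⊢ (p3 ∨ p0)
  [∨I₂] p0, (p1 ∧ p0) ⊢ (p3 ∨ p0)
    [Wk] p0, (p1 ∧ p0) ⊢ p0
      [Ax] p0 ⊢ p0

Result: YES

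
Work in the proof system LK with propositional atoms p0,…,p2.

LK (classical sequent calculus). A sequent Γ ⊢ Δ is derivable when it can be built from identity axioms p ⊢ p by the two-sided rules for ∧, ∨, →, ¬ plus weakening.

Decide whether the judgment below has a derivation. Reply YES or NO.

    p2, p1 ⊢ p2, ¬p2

Derivation trace:
[WL] p2, p1 ⊢ p2, ¬p2
  [WL] p2 ⊢ p2, ¬p2
    [¬R]  ⊢ p2, ¬p2
      [Ax] p2 ⊢ p2

Result: YES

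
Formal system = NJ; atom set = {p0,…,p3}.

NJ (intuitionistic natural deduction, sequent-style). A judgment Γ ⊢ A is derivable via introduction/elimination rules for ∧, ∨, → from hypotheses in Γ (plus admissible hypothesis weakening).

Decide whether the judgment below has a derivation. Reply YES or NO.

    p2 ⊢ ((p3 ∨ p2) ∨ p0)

Proof tree:
[∨I₁] p2 ⊢ ((p3 ∨ p2) ∨ p0)
  [∨I₂] p2 ⊢ (p3 ∨ p2)
    [Ax] p2 ⊢ p2

Result: YES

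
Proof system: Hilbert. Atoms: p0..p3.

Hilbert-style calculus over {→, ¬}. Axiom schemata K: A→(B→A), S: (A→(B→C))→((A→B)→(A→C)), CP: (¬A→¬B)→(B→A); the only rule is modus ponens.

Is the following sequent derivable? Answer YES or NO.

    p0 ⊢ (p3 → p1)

Enumerate valuations to refute Γ ⊢ Δ:
  v=0000: Γ:[p0=F] Δ:[(p3 → p1)=T] refutes=False
  v=0001: Γ:[p0=F] Δ:[(p3 → p1)=F] refutes=False
  v=0010: Γ:[p0=F] Δ:[(p3 → p1)=T] refutes=False
  v=0011: Γ:[p0=F] Δ:[(p3 → p1)=F] refutes=False
  v=0100: Γ:[p0=F] Δ:[(p3 → p1)=T] refutes=False
  v=0101: Γ:[p0=F] Δ:[(p3 → p1)=T] refutes=False
  v=0110: Γ:[p0=F] Δ:[(p3 → p1)=T] refutes=False
  v=0111: Γ:[p0=F] Δ:[(p3 → p1)=T] refutes=False
  v=1000: Γ:[p0=T] Δ:[(p3 → p1)=T] refutes=False
  v=1001: Γ:[p0=T] Δ:[(p3 → p1)=F] refutes=True  ← countermodel

Result: NO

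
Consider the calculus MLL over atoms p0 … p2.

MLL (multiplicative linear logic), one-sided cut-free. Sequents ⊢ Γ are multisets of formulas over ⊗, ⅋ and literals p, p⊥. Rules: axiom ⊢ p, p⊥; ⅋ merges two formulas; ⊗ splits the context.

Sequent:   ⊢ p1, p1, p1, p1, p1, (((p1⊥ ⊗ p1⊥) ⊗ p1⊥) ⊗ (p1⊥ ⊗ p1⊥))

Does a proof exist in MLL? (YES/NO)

Derivation trace:
[⊗]  ⊢ p1, p1, p1, p1, p1, (((p1⊥ ⊗ p1⊥) ⊗ p1⊥) ⊗ (p1⊥ ⊗ p1⊥))
  [⊗]  ⊢ p1, p1, p1, ((p1⊥ ⊗ p1⊥) ⊗ p1⊥)
    [⊗]  ⊢ p1, p1, (p1⊥ ⊗ p1⊥)
      [Ax]  ⊢ p1, p1⊥
      [Ax]  ⊢ p1, p1⊥
    [Ax]  ⊢ p1, p1⊥
  [⊗]  ⊢ p1, p1, (p1⊥ ⊗ p1⊥)
    [Ax]  ⊢ p1, p1⊥
    [Ax]  ⊢ p1, p1⊥

Result: YES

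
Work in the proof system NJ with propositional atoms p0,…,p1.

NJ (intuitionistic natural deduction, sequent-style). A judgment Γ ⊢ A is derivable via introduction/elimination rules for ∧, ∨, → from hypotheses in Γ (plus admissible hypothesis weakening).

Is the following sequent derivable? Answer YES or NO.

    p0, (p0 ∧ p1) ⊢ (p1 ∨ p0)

Proof tree:
[∨I₂] p0, (p0 ∧ p1) ⊢ (p1 ∨ p0)
  [Wk] p0, (p0 ∧ p1) ⊢ p0
    [Ax] p0 ⊢ p0

Result: YES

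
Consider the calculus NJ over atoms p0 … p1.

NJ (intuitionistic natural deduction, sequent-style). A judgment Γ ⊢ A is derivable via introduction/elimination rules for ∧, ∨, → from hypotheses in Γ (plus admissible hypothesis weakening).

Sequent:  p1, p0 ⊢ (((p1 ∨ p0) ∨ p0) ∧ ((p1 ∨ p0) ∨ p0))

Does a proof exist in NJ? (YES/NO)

Derivation trace:
[∧I] p1, p0 ⊢ (((p1 ∨ p0) ∨ p0) ∧ ((p1 ∨ p0) ∨ p0))
  [∨I₁] p0 ⊢ ((p1 ∨ p0) ∨ p0)
    [∨I₂] p0 ⊢ (p1 ∨ p0)
      [Ax] p0 ⊢ p0
  [Wk] p0, p1 ⊢ ((p1 ∨ p0) ∨ p0)
    [∨I₁] p0 ⊢ ((p1 ∨ p0) ∨ p0)
      [∨I₂] p0 ⊢ (p1 ∨ p0)
        [Ax] p0 ⊢ p0

Result: YES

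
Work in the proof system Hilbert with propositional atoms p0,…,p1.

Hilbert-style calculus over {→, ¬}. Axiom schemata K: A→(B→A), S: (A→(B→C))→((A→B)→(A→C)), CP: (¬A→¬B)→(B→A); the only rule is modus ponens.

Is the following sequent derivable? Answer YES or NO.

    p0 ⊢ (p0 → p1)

Search for a countermodel by truth-table:
  v=00: Γ:[p0=F] Δ:[(p0 → p1)=T] refutes=False
  v=01: Γ:[p0=F] Δ:[(p0 → p1)=T] refutes=False
  v=10: Γ:[p0=T] Δ:[(p0 → p1)=F] refutes=True  ← countermodel

Result: NO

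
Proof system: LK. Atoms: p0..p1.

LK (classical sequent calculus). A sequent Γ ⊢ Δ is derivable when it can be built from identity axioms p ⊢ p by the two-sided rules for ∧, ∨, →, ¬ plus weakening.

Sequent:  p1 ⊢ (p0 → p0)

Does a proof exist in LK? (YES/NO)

Proof tree:
[WL] p1 ⊢ (p0 → p0)
  [→R]  ⊢ (p0 → p0)
    [Ax] p0 ⊢ p0

Result: YES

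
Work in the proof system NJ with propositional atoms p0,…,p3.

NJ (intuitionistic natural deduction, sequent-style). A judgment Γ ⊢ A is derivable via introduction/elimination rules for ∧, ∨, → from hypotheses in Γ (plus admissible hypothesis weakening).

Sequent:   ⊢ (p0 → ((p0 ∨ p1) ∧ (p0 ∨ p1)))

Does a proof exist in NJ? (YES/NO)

Derivation (root first):
[→I]  ⊢ (p0 → ((p0 ∨ p1) ∧ (p0 ∨ p1)))
  [∧I] p0 ⊢ ((p0 ∨ p1) ∧ (p0 ∨ p1))
    [∨I₁] p0 ⊢ (p0 ∨ p1)
      [Ax] p0 ⊢ p0
    [∨I₁] p0 ⊢ (p0 ∨ p1)
      [Ax] p0 ⊢ p0

Result: YES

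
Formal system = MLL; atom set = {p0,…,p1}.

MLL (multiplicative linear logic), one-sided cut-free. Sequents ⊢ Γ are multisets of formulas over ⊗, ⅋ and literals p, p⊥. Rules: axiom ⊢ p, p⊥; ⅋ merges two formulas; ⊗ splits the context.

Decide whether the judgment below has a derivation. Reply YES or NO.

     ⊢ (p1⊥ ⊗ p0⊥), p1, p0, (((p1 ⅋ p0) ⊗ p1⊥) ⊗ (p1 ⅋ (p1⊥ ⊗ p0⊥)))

Derivation trace:
[⊗]  ⊢ (p1⊥ ⊗ p0⊥), p1, p0, (((p1 ⅋ p0) ⊗ p1⊥) ⊗ (p1 ⅋ (p1⊥ ⊗ p0⊥)))
  [⊗]  ⊢ (p1⊥ ⊗ p0⊥), p1, ((p1 ⅋ p0) ⊗ p1⊥)
    [⅋]  ⊢ (p1⊥ ⊗ p0⊥), (p1 ⅋ p0)
      [⊗]  ⊢ p1, p0, (p1⊥ ⊗ p0⊥)
        [Ax]  ⊢ p1, p1⊥
        [Ax]  ⊢ p0, p0⊥
    [Ax]  ⊢ p1, p1⊥
  [⅋]  ⊢ p0, (p1 ⅋ (p1⊥ ⊗ p0⊥))
    [⊗]  ⊢ p1, p0, (p1⊥ ⊗ p0⊥)
      [Ax]  ⊢ p1, p1⊥
      [Ax]  ⊢ p0, p0⊥

Result: YES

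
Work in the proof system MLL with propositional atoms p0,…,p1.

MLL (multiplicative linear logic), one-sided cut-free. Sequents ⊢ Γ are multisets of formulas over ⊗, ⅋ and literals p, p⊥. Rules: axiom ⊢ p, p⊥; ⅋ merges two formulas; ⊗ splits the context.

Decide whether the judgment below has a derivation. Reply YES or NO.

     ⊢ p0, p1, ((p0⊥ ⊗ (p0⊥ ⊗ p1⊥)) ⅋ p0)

Proof tree:
[⅋]  ⊢ p0, p1, ((p0⊥ ⊗ (p0⊥ ⊗ p1⊥)) ⅋ p0)
  [⊗]  ⊢ p0, p0, p1, (p0⊥ ⊗ (p0⊥ ⊗ p1⊥))
    [Ax]  ⊢ p0, p0⊥
    [⊗]  ⊢ p0, p1, (p0⊥ ⊗ p1⊥)
      [Ax]  ⊢ p0, p0⊥
      [Ax]  ⊢ p1, p1⊥

Result: YES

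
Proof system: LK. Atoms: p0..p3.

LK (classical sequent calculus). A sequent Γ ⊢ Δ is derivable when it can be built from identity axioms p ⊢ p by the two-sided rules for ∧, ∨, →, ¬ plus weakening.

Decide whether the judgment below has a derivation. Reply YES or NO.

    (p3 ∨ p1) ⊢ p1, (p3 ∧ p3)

Derivation trace:
[∨L] (p3 ∨ p1) ⊢ p1, (p3 ∧ p3)
  [∧R] p3 ⊢ (p3 ∧ p3)
    [Ax] p3 ⊢ p3
    [Ax] p3 ⊢ p3
  [Ax] p1 ⊢ p1

Result: YES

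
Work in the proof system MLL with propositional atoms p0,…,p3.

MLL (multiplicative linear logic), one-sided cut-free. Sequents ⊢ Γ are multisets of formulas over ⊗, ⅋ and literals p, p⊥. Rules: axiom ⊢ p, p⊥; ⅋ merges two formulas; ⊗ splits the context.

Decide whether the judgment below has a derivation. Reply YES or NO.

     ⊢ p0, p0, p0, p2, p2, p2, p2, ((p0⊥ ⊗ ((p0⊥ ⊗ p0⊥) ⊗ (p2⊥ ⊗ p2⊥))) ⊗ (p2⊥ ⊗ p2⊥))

Derivation trace:
[⊗]  ⊢ p0, p0, p0, p2, p2, p2, p2, ((p0⊥ ⊗ ((p0⊥ ⊗ p0⊥) ⊗ (p2⊥ ⊗ p2⊥))) ⊗ (p2⊥ ⊗ p2⊥))
  [⊗]  ⊢ p0, p0, p0, p2, p2, (p0⊥ ⊗ ((p0⊥ ⊗ p0⊥) ⊗ (p2⊥ ⊗ p2⊥)))
    [Ax]  ⊢ p0, p0⊥
    [⊗]  ⊢ p0, p0, p2, p2, ((p0⊥ ⊗ p0⊥) ⊗ (p2⊥ ⊗ p2⊥))
      [⊗]  ⊢ p0, p0, (p0⊥ ⊗ p0⊥)
        [Ax]  ⊢ p0, p0⊥
        [Ax]  ⊢ p0, p0⊥
      [⊗]  ⊢ p2, p2, (p2⊥ ⊗ p2⊥)
        [Ax]  ⊢ p2, p2⊥
        [Ax]  ⊢ p2, p2⊥
  [⊗]  ⊢ p2, p2, (p2⊥ ⊗ p2⊥)
    [Ax]  ⊢ p2, p2⊥
    [Ax]  ⊢ p2, p2⊥

Result: YES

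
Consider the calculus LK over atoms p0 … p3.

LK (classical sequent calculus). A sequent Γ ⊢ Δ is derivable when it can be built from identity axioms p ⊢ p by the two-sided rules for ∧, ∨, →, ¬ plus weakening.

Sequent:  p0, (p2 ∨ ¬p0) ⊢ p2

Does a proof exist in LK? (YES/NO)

Proof tree:
[∨L] p0, (p2 ∨ ¬p0) ⊢ p2
  [Ax] p2 ⊢ p2
  [¬L] p0, ¬p0 ⊢ p2
    [WR] p0 ⊢ p0, p2
      [Ax] p0 ⊢ p0

Result: YES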